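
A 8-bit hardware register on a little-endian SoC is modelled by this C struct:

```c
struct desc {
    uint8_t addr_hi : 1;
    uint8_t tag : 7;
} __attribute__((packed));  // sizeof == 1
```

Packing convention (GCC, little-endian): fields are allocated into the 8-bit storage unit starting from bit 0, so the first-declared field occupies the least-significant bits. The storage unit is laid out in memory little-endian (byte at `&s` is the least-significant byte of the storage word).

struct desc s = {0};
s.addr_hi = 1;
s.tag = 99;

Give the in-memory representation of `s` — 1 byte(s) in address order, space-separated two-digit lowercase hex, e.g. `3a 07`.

[0+:1] addr_hi=1 & 0x1 = 0x1; word=0x01
[1+:7] tag=99 & 0x7f = 0x63; word=0xc7
word = 0xc7 → little-endian bytes:
  [0]=0xc7

c7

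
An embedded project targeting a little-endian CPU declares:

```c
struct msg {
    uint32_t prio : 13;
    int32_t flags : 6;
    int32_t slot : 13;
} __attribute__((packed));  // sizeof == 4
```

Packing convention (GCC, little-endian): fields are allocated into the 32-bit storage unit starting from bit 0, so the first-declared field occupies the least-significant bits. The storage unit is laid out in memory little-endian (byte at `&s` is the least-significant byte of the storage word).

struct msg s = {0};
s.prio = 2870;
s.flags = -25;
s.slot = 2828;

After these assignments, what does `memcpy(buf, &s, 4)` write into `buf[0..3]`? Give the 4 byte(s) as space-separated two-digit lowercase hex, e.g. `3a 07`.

36 eb 64 58

prio (13b) val=2870 bits=0xb36 at bit 0: 0x00000b36
flags (6b) val=-25 bits=0x27 at bit 13: 0x0004eb36
slot (13b) val=2828 bits=0xb0c at bit 19: 0x5864eb36
word = 0x5864eb36 → little-endian bytes:
  [0]=0x36  [1]=0xeb  [2]=0x64  [3]=0x58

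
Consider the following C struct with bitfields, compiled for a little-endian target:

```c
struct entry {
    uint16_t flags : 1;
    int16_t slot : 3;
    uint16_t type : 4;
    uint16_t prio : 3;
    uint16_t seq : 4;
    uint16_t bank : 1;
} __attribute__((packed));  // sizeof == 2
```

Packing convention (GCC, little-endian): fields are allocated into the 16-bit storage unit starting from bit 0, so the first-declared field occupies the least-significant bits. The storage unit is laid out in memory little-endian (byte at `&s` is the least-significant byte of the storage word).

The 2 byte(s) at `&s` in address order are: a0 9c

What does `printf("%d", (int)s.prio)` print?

[0]=0xa0 [1]=0x9c (little-endian) → word 0x9ca0
flags [0+:1] = (word>>0) & 0x1 = 0
slot [1+:3] = (word>>1) & 0x7 = 0
type [4+:4] = (word>>4) & 0xf = 10
prio [8+:3] = (word>>8) & 0x7 = 4  ←
seq [11+:4] = (word>>11) & 0xf = 3
bank [15+:1] = (word>>15) & 0x1 = 1

4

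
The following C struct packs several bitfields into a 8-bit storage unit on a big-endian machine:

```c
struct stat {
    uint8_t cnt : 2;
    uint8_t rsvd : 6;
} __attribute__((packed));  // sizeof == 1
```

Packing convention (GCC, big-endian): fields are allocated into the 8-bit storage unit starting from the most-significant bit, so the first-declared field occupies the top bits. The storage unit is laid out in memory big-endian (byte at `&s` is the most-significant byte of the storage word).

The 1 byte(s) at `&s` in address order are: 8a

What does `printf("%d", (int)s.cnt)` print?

[0]=0x8a (big-endian) → word 0x8a
cnt:2 @ bit 6 → (0x8a>>6)&0x3 = 0x2  ←
rsvd:6 @ bit 0 → (0x8a>>0)&0x3f = 0xa

2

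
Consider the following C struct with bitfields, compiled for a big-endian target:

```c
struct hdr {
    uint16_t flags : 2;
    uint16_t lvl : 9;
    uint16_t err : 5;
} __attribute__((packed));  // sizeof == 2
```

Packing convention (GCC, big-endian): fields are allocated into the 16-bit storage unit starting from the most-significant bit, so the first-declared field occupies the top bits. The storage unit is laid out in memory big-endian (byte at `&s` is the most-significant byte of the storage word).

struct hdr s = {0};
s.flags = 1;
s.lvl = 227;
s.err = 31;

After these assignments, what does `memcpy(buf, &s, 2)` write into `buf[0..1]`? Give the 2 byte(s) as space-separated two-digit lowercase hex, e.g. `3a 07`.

[14+:2] flags=1 & 0x3 = 0x1; word=0x4000
[5+:9] lvl=227 & 0x1ff = 0xe3; word=0x5c60
[0+:5] err=31 & 0x1f = 0x1f; word=0x5c7f
word = 0x5c7f → big-endian bytes:
  [0]=0x5c  [1]=0x7f

5c 7f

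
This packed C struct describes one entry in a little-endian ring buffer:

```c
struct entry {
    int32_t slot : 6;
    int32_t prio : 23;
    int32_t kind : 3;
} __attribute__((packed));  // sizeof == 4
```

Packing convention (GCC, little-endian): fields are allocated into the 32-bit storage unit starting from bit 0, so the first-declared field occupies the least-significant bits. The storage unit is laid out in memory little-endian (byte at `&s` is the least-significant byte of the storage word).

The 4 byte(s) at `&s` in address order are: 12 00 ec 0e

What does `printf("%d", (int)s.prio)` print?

3911680

[0]=0x12 [1]=0x00 [2]=0xec [3]=0x0e (little-endian) → word 0x0eec0012
slot:6 @ bit 0 → (0x0eec0012>>0)&0x3f = 0x12
prio:23 @ bit 6 → (0x0eec0012>>6)&0x7fffff = 0x3bb000  ←
kind:3 @ bit 29 → (0x0eec0012>>29)&0x7 = 0x0
prio signed 23b, MSB=0: value = 3911680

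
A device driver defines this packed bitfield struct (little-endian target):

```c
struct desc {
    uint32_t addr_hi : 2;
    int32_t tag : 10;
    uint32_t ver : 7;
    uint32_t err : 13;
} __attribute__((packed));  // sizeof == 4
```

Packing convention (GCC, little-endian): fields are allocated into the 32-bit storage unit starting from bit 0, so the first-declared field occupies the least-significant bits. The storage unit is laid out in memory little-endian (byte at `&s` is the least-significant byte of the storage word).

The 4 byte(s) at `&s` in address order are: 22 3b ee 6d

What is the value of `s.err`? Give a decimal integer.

[0]=0x22 [1]=0x3b [2]=0xee [3]=0x6d (little-endian) → word 0x6dee3b22
addr_hi [0+:2] = (word>>0) & 0x3 = 2
tag [2+:10] = (word>>2) & 0x3ff = 712
ver [12+:7] = (word>>12) & 0x7f = 99
err [19+:13] = (word>>19) & 0x1fff = 3517  ←

3517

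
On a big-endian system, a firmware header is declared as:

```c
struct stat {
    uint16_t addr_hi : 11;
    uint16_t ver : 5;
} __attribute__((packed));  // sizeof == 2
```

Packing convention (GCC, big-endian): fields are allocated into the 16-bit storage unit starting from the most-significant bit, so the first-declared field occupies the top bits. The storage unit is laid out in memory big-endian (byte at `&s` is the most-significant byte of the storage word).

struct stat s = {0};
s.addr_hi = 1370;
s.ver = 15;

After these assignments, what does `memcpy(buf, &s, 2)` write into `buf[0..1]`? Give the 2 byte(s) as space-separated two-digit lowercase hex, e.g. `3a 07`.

[5+:11] addr_hi=1370 & 0x7ff = 0x55a; word=0xab40
[0+:5] ver=15 & 0x1f = 0xf; word=0xab4f
word = 0xab4f → big-endian bytes:
  [0]=0xab  [1]=0x4f

ab 4f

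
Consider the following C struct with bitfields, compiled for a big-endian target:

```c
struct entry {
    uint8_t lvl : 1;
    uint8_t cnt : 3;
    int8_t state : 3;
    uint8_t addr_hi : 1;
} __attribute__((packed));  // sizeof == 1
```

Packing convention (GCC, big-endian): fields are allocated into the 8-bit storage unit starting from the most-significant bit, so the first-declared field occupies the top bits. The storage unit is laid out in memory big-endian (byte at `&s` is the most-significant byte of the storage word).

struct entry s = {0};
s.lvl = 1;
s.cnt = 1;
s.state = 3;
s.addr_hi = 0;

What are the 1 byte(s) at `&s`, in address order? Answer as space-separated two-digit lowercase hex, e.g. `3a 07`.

lvl (1b) val=1 bits=0x1 at bit 7: 0x80
cnt (3b) val=1 bits=0x1 at bit 4: 0x90
state (3b) val=3 bits=0x3 at bit 1: 0x96
addr_hi (1b) val=0 bits=0x0 at bit 0: 0x96
word = 0x96 → big-endian bytes:
  [0]=0x96

96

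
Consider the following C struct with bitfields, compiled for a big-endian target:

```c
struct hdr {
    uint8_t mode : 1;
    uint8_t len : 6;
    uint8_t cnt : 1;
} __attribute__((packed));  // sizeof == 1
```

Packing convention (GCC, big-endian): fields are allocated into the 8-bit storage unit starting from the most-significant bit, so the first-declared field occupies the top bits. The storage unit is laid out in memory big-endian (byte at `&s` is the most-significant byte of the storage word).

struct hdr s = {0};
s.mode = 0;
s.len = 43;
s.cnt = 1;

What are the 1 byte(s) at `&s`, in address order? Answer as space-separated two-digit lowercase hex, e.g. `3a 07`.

mode:1 = 0 → 0x0 << 7 → word 0x00
len:6 = 43 → 0x2b << 1 → word 0x56
cnt:1 = 1 → 0x1 << 0 → word 0x57
word = 0x57 → big-endian bytes:
  [0]=0x57

57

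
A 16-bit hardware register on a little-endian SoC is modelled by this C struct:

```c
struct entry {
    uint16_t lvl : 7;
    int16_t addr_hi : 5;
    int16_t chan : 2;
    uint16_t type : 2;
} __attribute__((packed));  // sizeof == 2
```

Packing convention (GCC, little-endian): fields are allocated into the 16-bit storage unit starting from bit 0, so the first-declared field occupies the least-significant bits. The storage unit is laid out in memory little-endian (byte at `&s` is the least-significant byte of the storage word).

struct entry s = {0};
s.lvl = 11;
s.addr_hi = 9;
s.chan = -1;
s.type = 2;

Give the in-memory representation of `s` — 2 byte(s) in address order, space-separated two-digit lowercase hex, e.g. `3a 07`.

lvl:7 = 11 → 0xb << 0 → word 0x000b
addr_hi:5 = 9 → 0x9 << 7 → word 0x048b
chan:2 = -1 → 0x3 << 12 → word 0x348b
type:2 = 2 → 0x2 << 14 → word 0xb48b
word = 0xb48b → little-endian bytes:
  [0]=0x8b  [1]=0xb4

8b b4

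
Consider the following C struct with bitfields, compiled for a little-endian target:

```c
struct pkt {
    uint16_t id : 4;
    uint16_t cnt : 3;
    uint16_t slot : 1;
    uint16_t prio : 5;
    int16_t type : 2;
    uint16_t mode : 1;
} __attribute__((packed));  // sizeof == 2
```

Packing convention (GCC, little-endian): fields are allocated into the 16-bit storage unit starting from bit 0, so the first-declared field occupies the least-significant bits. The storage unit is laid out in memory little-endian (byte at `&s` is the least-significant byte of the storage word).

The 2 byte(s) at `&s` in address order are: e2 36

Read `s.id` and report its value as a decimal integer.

2

[0]=0xe2 [1]=0x36 (little-endian) → word 0x36e2
id [0+:4] = (word>>0) & 0xf = 2  ←
cnt [4+:3] = (word>>4) & 0x7 = 6
slot [7+:1] = (word>>7) & 0x1 = 1
prio [8+:5] = (word>>8) & 0x1f = 22
type [13+:2] = (word>>13) & 0x3 = 1
mode [15+:1] = (word>>15) & 0x1 = 0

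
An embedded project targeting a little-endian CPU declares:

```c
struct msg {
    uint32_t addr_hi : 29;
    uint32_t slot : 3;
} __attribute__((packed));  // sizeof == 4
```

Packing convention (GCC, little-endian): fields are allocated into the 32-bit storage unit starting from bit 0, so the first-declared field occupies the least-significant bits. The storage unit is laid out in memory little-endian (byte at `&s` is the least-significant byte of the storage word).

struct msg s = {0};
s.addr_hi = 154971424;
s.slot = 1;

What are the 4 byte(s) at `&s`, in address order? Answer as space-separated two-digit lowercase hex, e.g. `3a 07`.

addr_hi (29b) val=154971424 bits=0x93cad20 at bit 0: 0x093cad20
slot (3b) val=1 bits=0x1 at bit 29: 0x293cad20
word = 0x293cad20 → little-endian bytes:
  [0]=0x20  [1]=0xad  [2]=0x3c  [3]=0x29

20 ad 3c 29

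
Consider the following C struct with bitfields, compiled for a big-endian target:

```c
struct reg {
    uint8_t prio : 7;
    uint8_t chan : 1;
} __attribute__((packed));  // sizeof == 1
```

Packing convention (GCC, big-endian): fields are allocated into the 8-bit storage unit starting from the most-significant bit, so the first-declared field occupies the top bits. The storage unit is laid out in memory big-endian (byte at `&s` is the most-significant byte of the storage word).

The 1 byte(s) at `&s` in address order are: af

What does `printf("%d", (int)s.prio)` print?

87

[0]=0xaf (big-endian) → word 0xaf
prio [1+:7] = (word>>1) & 0x7f = 87  ←
chan [0+:1] = (word>>0) & 0x1 = 1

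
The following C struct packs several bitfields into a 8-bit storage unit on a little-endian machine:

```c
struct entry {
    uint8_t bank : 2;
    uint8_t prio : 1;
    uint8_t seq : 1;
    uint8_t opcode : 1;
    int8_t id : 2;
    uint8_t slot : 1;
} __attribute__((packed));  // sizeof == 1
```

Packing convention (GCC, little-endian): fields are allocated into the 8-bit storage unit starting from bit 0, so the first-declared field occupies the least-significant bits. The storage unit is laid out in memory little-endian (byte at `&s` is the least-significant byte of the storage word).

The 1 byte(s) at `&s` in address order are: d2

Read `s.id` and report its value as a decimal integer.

[0]=0xd2 (little-endian) → word 0xd2
bank:2 @ bit 0 → (0xd2>>0)&0x3 = 0x2
prio:1 @ bit 2 → (0xd2>>2)&0x1 = 0x0
seq:1 @ bit 3 → (0xd2>>3)&0x1 = 0x0
opcode:1 @ bit 4 → (0xd2>>4)&0x1 = 0x1
id:2 @ bit 5 → (0xd2>>5)&0x3 = 0x2  ←
slot:1 @ bit 7 → (0xd2>>7)&0x1 = 0x1
id signed 2b, MSB=1: 2 - 4 = -2

-2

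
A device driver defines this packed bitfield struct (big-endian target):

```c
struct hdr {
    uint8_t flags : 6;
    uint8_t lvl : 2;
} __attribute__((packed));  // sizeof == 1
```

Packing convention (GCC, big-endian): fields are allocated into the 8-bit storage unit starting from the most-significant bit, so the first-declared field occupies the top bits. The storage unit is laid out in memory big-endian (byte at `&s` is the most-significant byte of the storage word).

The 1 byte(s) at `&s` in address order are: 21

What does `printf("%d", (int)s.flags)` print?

8

[0]=0x21 (big-endian) → word 0x21
flags:6 @ bit 2 → (0x21>>2)&0x3f = 0x8  ←
lvl:2 @ bit 0 → (0x21>>0)&0x3 = 0x1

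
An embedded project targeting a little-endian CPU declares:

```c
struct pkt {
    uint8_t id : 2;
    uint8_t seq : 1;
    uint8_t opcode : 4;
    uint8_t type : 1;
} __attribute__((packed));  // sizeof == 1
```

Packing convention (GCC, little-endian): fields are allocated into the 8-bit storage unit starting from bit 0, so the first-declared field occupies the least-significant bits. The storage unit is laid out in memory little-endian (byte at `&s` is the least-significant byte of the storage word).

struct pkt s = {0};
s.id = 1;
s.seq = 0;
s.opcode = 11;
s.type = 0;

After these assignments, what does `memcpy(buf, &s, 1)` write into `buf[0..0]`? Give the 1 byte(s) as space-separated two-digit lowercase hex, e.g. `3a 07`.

59

id (2b) val=1 bits=0x1 at bit 0: 0x01
seq (1b) val=0 bits=0x0 at bit 2: 0x01
opcode (4b) val=11 bits=0xb at bit 3: 0x59
type (1b) val=0 bits=0x0 at bit 7: 0x59
word = 0x59 → little-endian bytes:
  [0]=0x59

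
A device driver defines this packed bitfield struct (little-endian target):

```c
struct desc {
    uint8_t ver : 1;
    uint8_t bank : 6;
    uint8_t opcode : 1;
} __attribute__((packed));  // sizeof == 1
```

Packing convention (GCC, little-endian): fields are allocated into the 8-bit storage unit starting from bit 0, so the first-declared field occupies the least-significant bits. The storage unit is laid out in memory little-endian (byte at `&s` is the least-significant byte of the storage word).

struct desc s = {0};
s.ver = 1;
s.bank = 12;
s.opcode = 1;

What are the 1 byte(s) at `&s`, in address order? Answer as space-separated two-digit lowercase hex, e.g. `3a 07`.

ver (1b) val=1 bits=0x1 at bit 0: 0x01
bank (6b) val=12 bits=0xc at bit 1: 0x19
opcode (1b) val=1 bits=0x1 at bit 7: 0x99
word = 0x99 → little-endian bytes:
  [0]=0x99

99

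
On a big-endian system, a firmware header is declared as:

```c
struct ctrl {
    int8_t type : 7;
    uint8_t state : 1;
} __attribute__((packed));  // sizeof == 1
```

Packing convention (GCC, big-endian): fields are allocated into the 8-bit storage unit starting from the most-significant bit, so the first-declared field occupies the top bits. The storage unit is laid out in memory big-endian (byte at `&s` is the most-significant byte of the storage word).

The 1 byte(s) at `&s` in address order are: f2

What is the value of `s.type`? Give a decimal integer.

[0]=0xf2 (big-endian) → word 0xf2
type [1+:7] = (word>>1) & 0x7f = 121  ←
state [0+:1] = (word>>0) & 0x1 = 0
type signed 7b, MSB=1: 121 - 128 = -7

-7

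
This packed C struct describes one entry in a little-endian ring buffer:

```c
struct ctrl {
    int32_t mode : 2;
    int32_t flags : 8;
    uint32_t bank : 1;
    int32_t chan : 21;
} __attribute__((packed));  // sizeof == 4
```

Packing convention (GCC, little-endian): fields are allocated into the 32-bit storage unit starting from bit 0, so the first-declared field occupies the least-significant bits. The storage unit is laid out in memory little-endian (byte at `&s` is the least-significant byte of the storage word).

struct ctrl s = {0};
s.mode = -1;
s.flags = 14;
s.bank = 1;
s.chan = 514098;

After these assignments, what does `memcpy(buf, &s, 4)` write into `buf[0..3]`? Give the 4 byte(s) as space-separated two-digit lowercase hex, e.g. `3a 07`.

mode:2 = -1 → 0x3 << 0 → word 0x00000003
flags:8 = 14 → 0xe << 2 → word 0x0000003b
bank:1 = 1 → 0x1 << 10 → word 0x0000043b
chan:21 = 514098 → 0x7d832 << 11 → word 0x3ec1943b
word = 0x3ec1943b → little-endian bytes:
  [0]=0x3b  [1]=0x94  [2]=0xc1  [3]=0x3e

3b 94 c1 3e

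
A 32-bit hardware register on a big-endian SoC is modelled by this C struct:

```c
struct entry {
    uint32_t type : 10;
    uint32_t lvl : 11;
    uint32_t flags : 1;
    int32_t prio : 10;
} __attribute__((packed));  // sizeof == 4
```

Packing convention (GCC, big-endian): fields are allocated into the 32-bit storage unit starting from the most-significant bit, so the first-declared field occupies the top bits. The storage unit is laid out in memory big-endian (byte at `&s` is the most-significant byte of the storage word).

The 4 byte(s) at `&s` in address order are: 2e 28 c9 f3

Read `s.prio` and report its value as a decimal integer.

499

[0]=0x2e [1]=0x28 [2]=0xc9 [3]=0xf3 (big-endian) → word 0x2e28c9f3
type [22+:10] = (word>>22) & 0x3ff = 184
lvl [11+:11] = (word>>11) & 0x7ff = 1305
flags [10+:1] = (word>>10) & 0x1 = 0
prio [0+:10] = (word>>0) & 0x3ff = 499  ←
prio signed 10b, MSB=0: value = 499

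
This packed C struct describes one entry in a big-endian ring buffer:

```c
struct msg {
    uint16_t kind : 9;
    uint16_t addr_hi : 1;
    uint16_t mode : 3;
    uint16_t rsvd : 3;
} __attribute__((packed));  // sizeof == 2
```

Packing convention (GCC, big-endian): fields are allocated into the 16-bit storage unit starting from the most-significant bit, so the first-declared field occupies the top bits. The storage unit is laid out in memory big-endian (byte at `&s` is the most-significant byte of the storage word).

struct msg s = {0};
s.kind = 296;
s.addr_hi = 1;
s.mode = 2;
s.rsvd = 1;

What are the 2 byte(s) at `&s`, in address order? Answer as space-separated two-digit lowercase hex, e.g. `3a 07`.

kind (9b) val=296 bits=0x128 at bit 7: 0x9400
addr_hi (1b) val=1 bits=0x1 at bit 6: 0x9440
mode (3b) val=2 bits=0x2 at bit 3: 0x9450
rsvd (3b) val=1 bits=0x1 at bit 0: 0x9451
word = 0x9451 → big-endian bytes:
  [0]=0x94  [1]=0x51

94 51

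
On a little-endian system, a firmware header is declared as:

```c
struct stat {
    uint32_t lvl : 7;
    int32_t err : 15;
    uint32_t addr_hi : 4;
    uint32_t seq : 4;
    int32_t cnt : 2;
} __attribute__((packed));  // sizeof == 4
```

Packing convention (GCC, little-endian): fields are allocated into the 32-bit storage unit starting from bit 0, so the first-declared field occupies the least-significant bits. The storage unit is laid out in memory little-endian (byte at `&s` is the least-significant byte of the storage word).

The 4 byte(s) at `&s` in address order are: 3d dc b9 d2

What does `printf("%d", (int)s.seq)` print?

4

[0]=0x3d [1]=0xdc [2]=0xb9 [3]=0xd2 (little-endian) → word 0xd2b9dc3d
lvl:7 @ bit 0 → (0xd2b9dc3d>>0)&0x7f = 0x3d
err:15 @ bit 7 → (0xd2b9dc3d>>7)&0x7fff = 0x73b8
addr_hi:4 @ bit 22 → (0xd2b9dc3d>>22)&0xf = 0xa
seq:4 @ bit 26 → (0xd2b9dc3d>>26)&0xf = 0x4  ←
cnt:2 @ bit 30 → (0xd2b9dc3d>>30)&0x3 = 0x3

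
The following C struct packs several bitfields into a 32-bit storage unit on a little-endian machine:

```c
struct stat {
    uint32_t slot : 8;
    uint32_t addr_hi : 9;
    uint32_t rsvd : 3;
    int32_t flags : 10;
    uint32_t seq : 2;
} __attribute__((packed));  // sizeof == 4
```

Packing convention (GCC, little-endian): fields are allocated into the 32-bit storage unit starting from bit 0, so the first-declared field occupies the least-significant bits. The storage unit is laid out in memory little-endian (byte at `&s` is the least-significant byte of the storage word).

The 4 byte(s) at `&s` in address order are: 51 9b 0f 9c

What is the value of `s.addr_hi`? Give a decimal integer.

[0]=0x51 [1]=0x9b [2]=0x0f [3]=0x9c (little-endian) → word 0x9c0f9b51
slot:8 @ bit 0 → (0x9c0f9b51>>0)&0xff = 0x51
addr_hi:9 @ bit 8 → (0x9c0f9b51>>8)&0x1ff = 0x19b  ←
rsvd:3 @ bit 17 → (0x9c0f9b51>>17)&0x7 = 0x7
flags:10 @ bit 20 → (0x9c0f9b51>>20)&0x3ff = 0x1c0
seq:2 @ bit 30 → (0x9c0f9b51>>30)&0x3 = 0x2

411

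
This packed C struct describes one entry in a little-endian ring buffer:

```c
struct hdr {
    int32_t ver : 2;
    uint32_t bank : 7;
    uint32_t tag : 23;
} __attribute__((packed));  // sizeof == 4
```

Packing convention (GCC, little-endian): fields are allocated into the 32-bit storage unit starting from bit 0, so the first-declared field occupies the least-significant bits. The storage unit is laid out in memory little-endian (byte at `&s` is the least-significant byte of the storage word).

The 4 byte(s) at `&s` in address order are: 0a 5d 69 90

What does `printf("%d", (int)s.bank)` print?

66

[0]=0x0a [1]=0x5d [2]=0x69 [3]=0x90 (little-endian) → word 0x90695d0a
ver [0+:2] = (word>>0) & 0x3 = 2
bank [2+:7] = (word>>2) & 0x7f = 66  ←
tag [9+:23] = (word>>9) & 0x7fffff = 4732078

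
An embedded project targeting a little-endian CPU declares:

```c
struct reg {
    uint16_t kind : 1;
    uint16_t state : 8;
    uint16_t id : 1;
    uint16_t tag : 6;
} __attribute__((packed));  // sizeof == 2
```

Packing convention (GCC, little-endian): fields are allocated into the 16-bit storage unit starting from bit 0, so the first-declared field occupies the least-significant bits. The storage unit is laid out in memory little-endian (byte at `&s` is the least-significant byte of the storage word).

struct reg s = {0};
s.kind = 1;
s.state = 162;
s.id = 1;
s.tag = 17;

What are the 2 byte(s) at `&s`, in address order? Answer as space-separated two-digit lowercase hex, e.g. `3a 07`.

kind:1 = 1 → 0x1 << 0 → word 0x0001
state:8 = 162 → 0xa2 << 1 → word 0x0145
id:1 = 1 → 0x1 << 9 → word 0x0345
tag:6 = 17 → 0x11 << 10 → word 0x4745
word = 0x4745 → little-endian bytes:
  [0]=0x45  [1]=0x47

45 47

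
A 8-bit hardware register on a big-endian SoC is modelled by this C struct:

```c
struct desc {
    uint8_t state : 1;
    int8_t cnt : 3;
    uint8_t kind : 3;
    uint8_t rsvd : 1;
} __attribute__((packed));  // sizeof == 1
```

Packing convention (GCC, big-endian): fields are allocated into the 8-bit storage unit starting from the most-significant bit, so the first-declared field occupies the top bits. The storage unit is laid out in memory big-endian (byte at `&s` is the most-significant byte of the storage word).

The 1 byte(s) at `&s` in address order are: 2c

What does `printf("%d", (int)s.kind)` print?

6

[0]=0x2c (big-endian) → word 0x2c
state [7+:1] = (word>>7) & 0x1 = 0
cnt [4+:3] = (word>>4) & 0x7 = 2
kind [1+:3] = (word>>1) & 0x7 = 6  ←
rsvd [0+:1] = (word>>0) & 0x1 = 0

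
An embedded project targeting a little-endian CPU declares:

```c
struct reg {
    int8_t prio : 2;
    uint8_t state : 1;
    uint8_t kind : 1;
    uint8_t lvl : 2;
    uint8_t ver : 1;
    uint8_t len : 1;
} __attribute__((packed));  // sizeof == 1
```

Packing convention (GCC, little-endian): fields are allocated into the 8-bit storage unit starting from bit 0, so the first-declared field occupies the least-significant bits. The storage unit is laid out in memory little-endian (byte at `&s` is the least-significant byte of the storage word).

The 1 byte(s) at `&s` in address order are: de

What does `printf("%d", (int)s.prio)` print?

-2

[0]=0xde (little-endian) → word 0xde
prio:2 @ bit 0 → (0xde>>0)&0x3 = 0x2  ←
state:1 @ bit 2 → (0xde>>2)&0x1 = 0x1
kind:1 @ bit 3 → (0xde>>3)&0x1 = 0x1
lvl:2 @ bit 4 → (0xde>>4)&0x3 = 0x1
ver:1 @ bit 6 → (0xde>>6)&0x1 = 0x1
len:1 @ bit 7 → (0xde>>7)&0x1 = 0x1
prio signed 2b, MSB=1: 2 - 4 = -2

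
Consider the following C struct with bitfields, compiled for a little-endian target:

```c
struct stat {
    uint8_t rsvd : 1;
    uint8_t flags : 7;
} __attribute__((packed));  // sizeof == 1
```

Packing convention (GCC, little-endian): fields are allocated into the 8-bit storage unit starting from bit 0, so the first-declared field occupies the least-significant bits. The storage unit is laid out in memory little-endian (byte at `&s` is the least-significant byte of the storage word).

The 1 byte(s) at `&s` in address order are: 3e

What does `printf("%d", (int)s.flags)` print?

[0]=0x3e (little-endian) → word 0x3e
rsvd:1 @ bit 0 → (0x3e>>0)&0x1 = 0x0
flags:7 @ bit 1 → (0x3e>>1)&0x7f = 0x1f  ←

31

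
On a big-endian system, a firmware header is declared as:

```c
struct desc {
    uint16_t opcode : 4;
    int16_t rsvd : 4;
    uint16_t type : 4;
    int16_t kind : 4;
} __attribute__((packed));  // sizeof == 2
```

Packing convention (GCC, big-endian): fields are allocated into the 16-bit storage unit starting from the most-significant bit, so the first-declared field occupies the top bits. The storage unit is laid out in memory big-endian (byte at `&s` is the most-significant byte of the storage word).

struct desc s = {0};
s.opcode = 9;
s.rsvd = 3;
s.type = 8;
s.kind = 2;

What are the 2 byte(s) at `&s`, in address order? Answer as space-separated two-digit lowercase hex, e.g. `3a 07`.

[12+:4] opcode=9 & 0xf = 0x9; word=0x9000
[8+:4] rsvd=3 & 0xf = 0x3; word=0x9300
[4+:4] type=8 & 0xf = 0x8; word=0x9380
[0+:4] kind=2 & 0xf = 0x2; word=0x9382
word = 0x9382 → big-endian bytes:
  [0]=0x93  [1]=0x82

93 82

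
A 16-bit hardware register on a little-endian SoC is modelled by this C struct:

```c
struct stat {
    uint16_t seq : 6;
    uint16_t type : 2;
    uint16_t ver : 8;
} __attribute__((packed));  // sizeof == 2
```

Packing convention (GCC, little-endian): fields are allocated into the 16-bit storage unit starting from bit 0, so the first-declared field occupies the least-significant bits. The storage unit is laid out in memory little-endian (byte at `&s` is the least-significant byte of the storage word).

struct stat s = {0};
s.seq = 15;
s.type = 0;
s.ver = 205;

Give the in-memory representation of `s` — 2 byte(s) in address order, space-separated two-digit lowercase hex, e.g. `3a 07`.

seq:6 = 15 → 0xf << 0 → word 0x000f
type:2 = 0 → 0x0 << 6 → word 0x000f
ver:8 = 205 → 0xcd << 8 → word 0xcd0f
word = 0xcd0f → little-endian bytes:
  [0]=0x0f  [1]=0xcd

0f cd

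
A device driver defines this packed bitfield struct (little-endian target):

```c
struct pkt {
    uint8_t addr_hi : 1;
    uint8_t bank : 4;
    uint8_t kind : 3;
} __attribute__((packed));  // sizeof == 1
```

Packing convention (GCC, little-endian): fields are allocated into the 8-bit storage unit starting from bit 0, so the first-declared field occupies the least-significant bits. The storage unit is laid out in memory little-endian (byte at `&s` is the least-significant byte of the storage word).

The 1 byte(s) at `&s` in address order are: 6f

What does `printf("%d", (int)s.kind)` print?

[0]=0x6f (little-endian) → word 0x6f
addr_hi [0+:1] = (word>>0) & 0x1 = 1
bank [1+:4] = (word>>1) & 0xf = 7
kind [5+:3] = (word>>5) & 0x7 = 3  ←

3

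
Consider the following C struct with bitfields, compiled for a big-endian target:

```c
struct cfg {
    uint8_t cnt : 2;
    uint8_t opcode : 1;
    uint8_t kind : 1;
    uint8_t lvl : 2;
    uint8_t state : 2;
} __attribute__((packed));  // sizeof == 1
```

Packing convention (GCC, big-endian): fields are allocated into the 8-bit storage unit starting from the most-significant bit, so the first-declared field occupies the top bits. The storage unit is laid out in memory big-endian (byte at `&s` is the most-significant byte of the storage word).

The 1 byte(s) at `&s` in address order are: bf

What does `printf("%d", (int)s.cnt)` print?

[0]=0xbf (big-endian) → word 0xbf
cnt [6+:2] = (word>>6) & 0x3 = 2  ←
opcode [5+:1] = (word>>5) & 0x1 = 1
kind [4+:1] = (word>>4) & 0x1 = 1
lvl [2+:2] = (word>>2) & 0x3 = 3
state [0+:2] = (word>>0) & 0x3 = 3

2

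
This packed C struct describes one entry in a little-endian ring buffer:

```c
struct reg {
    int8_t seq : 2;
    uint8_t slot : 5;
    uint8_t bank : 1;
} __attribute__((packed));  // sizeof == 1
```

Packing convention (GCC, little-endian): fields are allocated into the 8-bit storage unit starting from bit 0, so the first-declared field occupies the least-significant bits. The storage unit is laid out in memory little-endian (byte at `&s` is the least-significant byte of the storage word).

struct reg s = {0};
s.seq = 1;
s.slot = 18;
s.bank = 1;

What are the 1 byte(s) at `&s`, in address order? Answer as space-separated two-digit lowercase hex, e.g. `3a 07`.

seq (2b) val=1 bits=0x1 at bit 0: 0x01
slot (5b) val=18 bits=0x12 at bit 2: 0x49
bank (1b) val=1 bits=0x1 at bit 7: 0xc9
word = 0xc9 → little-endian bytes:
  [0]=0xc9

c9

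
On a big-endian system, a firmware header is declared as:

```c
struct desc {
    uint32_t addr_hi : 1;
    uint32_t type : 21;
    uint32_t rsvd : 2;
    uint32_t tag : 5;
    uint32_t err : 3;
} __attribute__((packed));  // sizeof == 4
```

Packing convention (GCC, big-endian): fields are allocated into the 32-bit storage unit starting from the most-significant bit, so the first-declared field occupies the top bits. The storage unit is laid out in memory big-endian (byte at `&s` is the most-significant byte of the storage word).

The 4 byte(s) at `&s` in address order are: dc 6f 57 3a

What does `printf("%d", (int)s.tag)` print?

7

[0]=0xdc [1]=0x6f [2]=0x57 [3]=0x3a (big-endian) → word 0xdc6f573a
addr_hi:1 @ bit 31 → (0xdc6f573a>>31)&0x1 = 0x1
type:21 @ bit 10 → (0xdc6f573a>>10)&0x1fffff = 0x171bd5
rsvd:2 @ bit 8 → (0xdc6f573a>>8)&0x3 = 0x3
tag:5 @ bit 3 → (0xdc6f573a>>3)&0x1f = 0x7  ←
err:3 @ bit 0 → (0xdc6f573a>>0)&0x7 = 0x2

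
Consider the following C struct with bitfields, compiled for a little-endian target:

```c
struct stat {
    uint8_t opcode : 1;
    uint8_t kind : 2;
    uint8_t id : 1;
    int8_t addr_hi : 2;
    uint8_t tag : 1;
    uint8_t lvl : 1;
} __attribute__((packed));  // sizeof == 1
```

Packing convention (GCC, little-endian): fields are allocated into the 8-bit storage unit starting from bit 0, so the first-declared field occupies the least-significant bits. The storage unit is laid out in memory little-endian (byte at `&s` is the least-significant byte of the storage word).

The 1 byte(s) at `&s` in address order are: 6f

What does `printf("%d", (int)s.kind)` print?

[0]=0x6f (little-endian) → word 0x6f
opcode [0+:1] = (word>>0) & 0x1 = 1
kind [1+:2] = (word>>1) & 0x3 = 3  ←
id [3+:1] = (word>>3) & 0x1 = 1
addr_hi [4+:2] = (word>>4) & 0x3 = 2
tag [6+:1] = (word>>6) & 0x1 = 1
lvl [7+:1] = (word>>7) & 0x1 = 0

3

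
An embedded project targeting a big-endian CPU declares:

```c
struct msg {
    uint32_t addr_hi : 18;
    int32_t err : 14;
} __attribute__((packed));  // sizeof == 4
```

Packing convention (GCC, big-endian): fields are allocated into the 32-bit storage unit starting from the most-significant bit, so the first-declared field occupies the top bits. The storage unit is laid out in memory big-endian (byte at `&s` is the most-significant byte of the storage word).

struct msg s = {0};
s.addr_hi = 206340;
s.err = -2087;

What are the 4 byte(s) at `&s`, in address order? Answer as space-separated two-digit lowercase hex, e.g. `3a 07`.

addr_hi (18b) val=206340 bits=0x32604 at bit 14: 0xc9810000
err (14b) val=-2087 bits=0x37d9 at bit 0: 0xc98137d9
word = 0xc98137d9 → big-endian bytes:
  [0]=0xc9  [1]=0x81  [2]=0x37  [3]=0xd9

c9 81 37 d9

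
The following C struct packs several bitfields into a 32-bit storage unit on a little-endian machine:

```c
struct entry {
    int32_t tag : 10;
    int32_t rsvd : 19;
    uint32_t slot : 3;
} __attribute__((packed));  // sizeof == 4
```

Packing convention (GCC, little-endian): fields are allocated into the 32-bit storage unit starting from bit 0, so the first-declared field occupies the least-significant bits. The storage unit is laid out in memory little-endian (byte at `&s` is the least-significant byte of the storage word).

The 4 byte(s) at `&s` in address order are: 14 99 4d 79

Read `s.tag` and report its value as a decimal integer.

276

[0]=0x14 [1]=0x99 [2]=0x4d [3]=0x79 (little-endian) → word 0x794d9914
tag [0+:10] = (word>>0) & 0x3ff = 276  ←
rsvd [10+:19] = (word>>10) & 0x7ffff = 414566
slot [29+:3] = (word>>29) & 0x7 = 3
tag signed 10b, MSB=0: value = 276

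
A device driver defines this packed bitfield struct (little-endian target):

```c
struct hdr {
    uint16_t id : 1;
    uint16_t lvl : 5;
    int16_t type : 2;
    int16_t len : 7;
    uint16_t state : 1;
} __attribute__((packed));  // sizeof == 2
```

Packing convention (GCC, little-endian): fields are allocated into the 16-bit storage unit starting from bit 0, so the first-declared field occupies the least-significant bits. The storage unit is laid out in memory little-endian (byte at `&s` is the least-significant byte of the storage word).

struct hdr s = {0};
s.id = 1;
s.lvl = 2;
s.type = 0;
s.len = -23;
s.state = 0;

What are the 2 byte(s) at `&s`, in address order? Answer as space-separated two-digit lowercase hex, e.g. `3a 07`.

id:1 = 1 → 0x1 << 0 → word 0x0001
lvl:5 = 2 → 0x2 << 1 → word 0x0005
type:2 = 0 → 0x0 << 6 → word 0x0005
len:7 = -23 → 0x69 << 8 → word 0x6905
state:1 = 0 → 0x0 << 15 → word 0x6905
word = 0x6905 → little-endian bytes:
  [0]=0x05  [1]=0x69

05 69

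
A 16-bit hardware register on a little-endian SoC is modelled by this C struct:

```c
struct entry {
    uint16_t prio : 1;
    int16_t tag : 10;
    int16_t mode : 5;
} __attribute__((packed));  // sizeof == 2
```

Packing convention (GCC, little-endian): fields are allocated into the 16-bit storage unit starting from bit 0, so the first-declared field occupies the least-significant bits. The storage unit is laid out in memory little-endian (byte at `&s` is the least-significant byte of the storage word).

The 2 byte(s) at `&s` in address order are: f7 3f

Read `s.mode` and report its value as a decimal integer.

7

[0]=0xf7 [1]=0x3f (little-endian) → word 0x3ff7
prio [0+:1] = (word>>0) & 0x1 = 1
tag [1+:10] = (word>>1) & 0x3ff = 1019
mode [11+:5] = (word>>11) & 0x1f = 7  ←
mode signed 5b, MSB=0: value = 7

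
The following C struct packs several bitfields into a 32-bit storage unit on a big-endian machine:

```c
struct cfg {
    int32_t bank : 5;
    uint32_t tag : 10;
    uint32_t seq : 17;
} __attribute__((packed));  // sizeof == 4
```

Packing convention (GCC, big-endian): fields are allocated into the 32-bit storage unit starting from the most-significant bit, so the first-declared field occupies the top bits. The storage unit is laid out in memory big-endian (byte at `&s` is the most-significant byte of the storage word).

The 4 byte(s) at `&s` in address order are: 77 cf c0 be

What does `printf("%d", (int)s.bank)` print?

14

[0]=0x77 [1]=0xcf [2]=0xc0 [3]=0xbe (big-endian) → word 0x77cfc0be
bank [27+:5] = (word>>27) & 0x1f = 14  ←
tag [17+:10] = (word>>17) & 0x3ff = 999
seq [0+:17] = (word>>0) & 0x1ffff = 114878
bank signed 5b, MSB=0: value = 14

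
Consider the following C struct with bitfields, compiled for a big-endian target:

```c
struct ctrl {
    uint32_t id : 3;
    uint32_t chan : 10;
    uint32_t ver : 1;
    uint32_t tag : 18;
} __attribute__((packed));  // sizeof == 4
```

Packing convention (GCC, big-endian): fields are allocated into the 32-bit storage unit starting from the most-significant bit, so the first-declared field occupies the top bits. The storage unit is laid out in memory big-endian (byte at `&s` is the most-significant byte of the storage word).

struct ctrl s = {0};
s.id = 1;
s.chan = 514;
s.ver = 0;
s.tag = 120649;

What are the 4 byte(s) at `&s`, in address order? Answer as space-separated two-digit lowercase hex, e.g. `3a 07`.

[29+:3] id=1 & 0x7 = 0x1; word=0x20000000
[19+:10] chan=514 & 0x3ff = 0x202; word=0x30100000
[18+:1] ver=0 & 0x1 = 0x0; word=0x30100000
[0+:18] tag=120649 & 0x3ffff = 0x1d749; word=0x3011d749
word = 0x3011d749 → big-endian bytes:
  [0]=0x30  [1]=0x11  [2]=0xd7  [3]=0x49

30 11 d7 49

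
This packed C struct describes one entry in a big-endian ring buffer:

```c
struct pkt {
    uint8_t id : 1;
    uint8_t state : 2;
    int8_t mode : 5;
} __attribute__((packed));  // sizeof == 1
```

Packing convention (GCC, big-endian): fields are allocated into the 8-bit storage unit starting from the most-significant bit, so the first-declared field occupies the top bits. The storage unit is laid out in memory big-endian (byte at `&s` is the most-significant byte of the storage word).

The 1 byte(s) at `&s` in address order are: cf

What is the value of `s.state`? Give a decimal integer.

[0]=0xcf (big-endian) → word 0xcf
id [7+:1] = (word>>7) & 0x1 = 1
state [5+:2] = (word>>5) & 0x3 = 2  ←
mode [0+:5] = (word>>0) & 0x1f = 15

2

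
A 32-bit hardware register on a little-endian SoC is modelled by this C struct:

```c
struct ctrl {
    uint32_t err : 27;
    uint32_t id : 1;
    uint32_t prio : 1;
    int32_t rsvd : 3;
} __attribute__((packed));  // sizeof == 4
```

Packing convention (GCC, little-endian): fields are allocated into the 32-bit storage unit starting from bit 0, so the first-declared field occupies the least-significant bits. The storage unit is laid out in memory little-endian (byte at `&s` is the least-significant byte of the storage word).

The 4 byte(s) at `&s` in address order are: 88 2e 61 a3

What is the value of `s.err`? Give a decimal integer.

[0]=0x88 [1]=0x2e [2]=0x61 [3]=0xa3 (little-endian) → word 0xa3612e88
err:27 @ bit 0 → (0xa3612e88>>0)&0x7ffffff = 0x3612e88  ←
id:1 @ bit 27 → (0xa3612e88>>27)&0x1 = 0x0
prio:1 @ bit 28 → (0xa3612e88>>28)&0x1 = 0x0
rsvd:3 @ bit 29 → (0xa3612e88>>29)&0x7 = 0x5

56700552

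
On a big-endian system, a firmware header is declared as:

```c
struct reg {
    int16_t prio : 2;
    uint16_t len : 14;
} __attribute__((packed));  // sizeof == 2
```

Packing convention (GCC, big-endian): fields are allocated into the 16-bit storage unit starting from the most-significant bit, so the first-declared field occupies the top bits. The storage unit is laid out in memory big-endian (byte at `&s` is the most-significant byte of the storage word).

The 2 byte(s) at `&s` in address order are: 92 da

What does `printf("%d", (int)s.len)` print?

[0]=0x92 [1]=0xda (big-endian) → word 0x92da
prio:2 @ bit 14 → (0x92da>>14)&0x3 = 0x2
len:14 @ bit 0 → (0x92da>>0)&0x3fff = 0x12da  ←

4826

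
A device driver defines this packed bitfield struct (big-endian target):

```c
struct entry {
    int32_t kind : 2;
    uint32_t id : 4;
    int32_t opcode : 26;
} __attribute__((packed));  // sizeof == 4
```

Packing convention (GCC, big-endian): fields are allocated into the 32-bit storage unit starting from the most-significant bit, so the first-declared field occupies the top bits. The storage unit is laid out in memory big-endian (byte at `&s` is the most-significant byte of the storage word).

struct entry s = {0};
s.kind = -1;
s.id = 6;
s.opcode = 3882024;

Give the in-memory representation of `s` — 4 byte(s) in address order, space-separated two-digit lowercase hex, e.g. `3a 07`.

kind:2 = -1 → 0x3 << 30 → word 0xc0000000
id:4 = 6 → 0x6 << 26 → word 0xd8000000
opcode:26 = 3882024 → 0x3b3c28 << 0 → word 0xd83b3c28
word = 0xd83b3c28 → big-endian bytes:
  [0]=0xd8  [1]=0x3b  [2]=0x3c  [3]=0x28

d8 3b 3c 28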